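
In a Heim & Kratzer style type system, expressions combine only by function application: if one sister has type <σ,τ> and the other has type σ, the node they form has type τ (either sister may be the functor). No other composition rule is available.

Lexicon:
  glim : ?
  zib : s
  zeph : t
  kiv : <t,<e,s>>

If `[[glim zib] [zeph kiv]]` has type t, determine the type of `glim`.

[[glim zib] [zeph kiv]] must have type t. The sister [zeph kiv] has type <e,s>; that is not a function onto t, so [glim zib] must be the functor, of type <<e,s>,t>.
[glim zib] must have type <<e,s>,t>. The sister zib has type s; that is not a function onto <<e,s>,t>, so glim must be the functor, of type <s,<<e,s>,t>>.

<s,<<e,s>,t>>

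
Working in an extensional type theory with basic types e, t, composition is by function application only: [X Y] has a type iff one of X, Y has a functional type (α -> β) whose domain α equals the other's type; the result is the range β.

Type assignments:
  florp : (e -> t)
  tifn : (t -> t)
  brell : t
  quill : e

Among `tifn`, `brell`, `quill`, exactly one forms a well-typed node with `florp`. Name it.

tifn : (t -> t) — neither side's domain matches the other.
brell : t — neither side's domain matches the other.
quill — combines: florp : (e -> t) takes quill : e as argument, giving t.

quill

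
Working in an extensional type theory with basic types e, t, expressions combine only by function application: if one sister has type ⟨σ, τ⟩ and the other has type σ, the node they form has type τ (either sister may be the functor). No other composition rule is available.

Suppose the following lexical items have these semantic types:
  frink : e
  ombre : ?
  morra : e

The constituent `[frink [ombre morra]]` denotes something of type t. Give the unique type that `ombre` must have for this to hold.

⟨e, ⟨e, t⟩⟩

For [frink [ombre morra]] to have type t with frink of type e, [ombre morra] must be the function: [ombre morra] : ⟨e, t⟩.
For [ombre morra] to have type ⟨e, t⟩ with morra of type e, ombre must be the function: ombre : ⟨e, ⟨e, t⟩⟩.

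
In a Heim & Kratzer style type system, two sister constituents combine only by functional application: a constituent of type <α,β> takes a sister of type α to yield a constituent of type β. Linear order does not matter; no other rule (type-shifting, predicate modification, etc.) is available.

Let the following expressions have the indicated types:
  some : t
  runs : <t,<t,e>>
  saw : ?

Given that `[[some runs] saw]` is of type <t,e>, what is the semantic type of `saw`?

<<t,e>,<t,e>>

[[some runs] saw] must have type <t,e>. The sister [some runs] has type <t,e>; that is not a function onto <t,e>, so saw must be the functor, of type <<t,e>,<t,e>>.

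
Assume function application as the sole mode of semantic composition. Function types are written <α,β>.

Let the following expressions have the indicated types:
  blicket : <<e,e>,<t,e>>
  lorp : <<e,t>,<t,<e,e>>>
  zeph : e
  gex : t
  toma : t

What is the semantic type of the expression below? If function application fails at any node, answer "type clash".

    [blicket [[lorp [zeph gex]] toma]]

[zeph gex]: e with t — neither is a function whose domain matches the other; composition fails here.

type clash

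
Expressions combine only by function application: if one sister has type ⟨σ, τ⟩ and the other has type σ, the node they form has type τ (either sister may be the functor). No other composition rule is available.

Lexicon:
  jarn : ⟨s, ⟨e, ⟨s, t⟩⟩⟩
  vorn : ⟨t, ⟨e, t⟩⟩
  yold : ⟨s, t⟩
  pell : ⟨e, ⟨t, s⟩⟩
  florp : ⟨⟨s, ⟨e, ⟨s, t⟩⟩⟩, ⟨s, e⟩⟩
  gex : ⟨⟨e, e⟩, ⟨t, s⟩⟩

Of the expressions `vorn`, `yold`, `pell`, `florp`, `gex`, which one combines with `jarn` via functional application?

florp

vorn : ⟨t, ⟨e, t⟩⟩ — jarn needs s; vorn needs t; neither fits.
yold : ⟨s, t⟩ — jarn needs s; yold needs s; neither fits.
pell : ⟨e, ⟨t, s⟩⟩ — jarn needs s; pell needs e; neither fits.
florp — combines: florp : ⟨⟨s, ⟨e, ⟨s, t⟩⟩⟩, ⟨s, e⟩⟩ takes jarn : ⟨s, ⟨e, ⟨s, t⟩⟩⟩ as argument, giving ⟨s, e⟩.
gex : ⟨⟨e, e⟩, ⟨t, s⟩⟩ — jarn needs s; gex needs ⟨e, e⟩; neither fits.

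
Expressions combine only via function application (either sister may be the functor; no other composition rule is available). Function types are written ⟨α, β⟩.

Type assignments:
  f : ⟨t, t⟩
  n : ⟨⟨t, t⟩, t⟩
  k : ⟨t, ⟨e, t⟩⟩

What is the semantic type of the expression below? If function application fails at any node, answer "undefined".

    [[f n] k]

[f n]: n is ⟨⟨t, t⟩, t⟩, f is ⟨t, t⟩; result t.
[[f n] k]: k is ⟨t, ⟨e, t⟩⟩, [f n] is t; result ⟨e, t⟩.

⟨e, t⟩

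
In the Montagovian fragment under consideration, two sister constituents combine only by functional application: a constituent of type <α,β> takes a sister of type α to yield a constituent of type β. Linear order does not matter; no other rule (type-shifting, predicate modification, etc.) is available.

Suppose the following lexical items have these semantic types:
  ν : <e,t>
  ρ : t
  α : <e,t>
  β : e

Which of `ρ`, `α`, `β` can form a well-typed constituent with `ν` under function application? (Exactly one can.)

β

ρ : t — neither side's domain matches the other.
α : <e,t> — neither side's domain matches the other.
β — combines: ν : <e,t> takes β : e as argument, giving t.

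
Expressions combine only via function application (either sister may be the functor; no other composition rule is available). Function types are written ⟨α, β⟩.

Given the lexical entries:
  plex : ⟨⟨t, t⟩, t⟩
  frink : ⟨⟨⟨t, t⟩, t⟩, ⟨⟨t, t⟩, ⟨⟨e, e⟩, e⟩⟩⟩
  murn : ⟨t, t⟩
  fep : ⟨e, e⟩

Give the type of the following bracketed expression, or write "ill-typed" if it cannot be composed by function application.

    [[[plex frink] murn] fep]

e

[plex frink]: functor frink : ⟨⟨⟨t, t⟩, t⟩, ⟨⟨t, t⟩, ⟨⟨e, e⟩, e⟩⟩⟩, argument plex : ⟨⟨t, t⟩, t⟩; result ⟨⟨t, t⟩, ⟨⟨e, e⟩, e⟩⟩.
[[plex frink] murn]: functor [plex frink] : ⟨⟨t, t⟩, ⟨⟨e, e⟩, e⟩⟩, argument murn : ⟨t, t⟩; result ⟨⟨e, e⟩, e⟩.
[[[plex frink] murn] fep]: functor [[plex frink] murn] : ⟨⟨e, e⟩, e⟩, argument fep : ⟨e, e⟩; result e.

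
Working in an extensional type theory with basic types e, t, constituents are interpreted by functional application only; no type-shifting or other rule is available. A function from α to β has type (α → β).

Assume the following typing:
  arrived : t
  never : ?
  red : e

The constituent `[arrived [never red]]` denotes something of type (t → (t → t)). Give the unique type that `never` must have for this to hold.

(e → (t → (t → (t → t))))

For [arrived [never red]] to have type (t → (t → t)) with arrived of type t, [never red] must be the function: [never red] : (t → (t → (t → t))).
For [never red] to have type (t → (t → (t → t))) with red of type e, never must be the function: never : (e → (t → (t → (t → t)))).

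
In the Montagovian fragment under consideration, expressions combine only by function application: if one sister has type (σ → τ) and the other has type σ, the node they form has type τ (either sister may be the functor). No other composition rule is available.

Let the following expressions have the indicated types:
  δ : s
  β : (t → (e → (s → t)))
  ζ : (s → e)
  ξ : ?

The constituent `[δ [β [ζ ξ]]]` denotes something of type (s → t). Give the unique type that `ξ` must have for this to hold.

((s → e) → ((t → (e → (s → t))) → (s → (s → t))))

[δ [β [ζ ξ]]] must have type (s → t). The sister δ has type s; that is not a function onto (s → t), so [β [ζ ξ]] must be the functor, of type (s → (s → t)).
[β [ζ ξ]] must have type (s → (s → t)). The sister β has type (t → (e → (s → t))); that is not a function onto (s → (s → t)), so [ζ ξ] must be the functor, of type ((t → (e → (s → t))) → (s → (s → t))).
[ζ ξ] must have type ((t → (e → (s → t))) → (s → (s → t))). The sister ζ has type (s → e); that is not a function onto ((t → (e → (s → t))) → (s → (s → t))), so ξ must be the functor, of type ((s → e) → ((t → (e → (s → t))) → (s → (s → t)))).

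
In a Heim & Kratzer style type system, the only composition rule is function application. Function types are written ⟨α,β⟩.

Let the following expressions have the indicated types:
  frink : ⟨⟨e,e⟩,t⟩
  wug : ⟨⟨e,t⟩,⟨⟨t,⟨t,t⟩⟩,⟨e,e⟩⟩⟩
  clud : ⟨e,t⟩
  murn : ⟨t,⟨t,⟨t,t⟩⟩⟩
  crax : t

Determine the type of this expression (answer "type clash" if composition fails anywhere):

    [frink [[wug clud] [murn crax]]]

[wug clud]: functor wug : ⟨⟨e,t⟩,⟨⟨t,⟨t,t⟩⟩,⟨e,e⟩⟩⟩, argument clud : ⟨e,t⟩; result ⟨⟨t,⟨t,t⟩⟩,⟨e,e⟩⟩.
[murn crax]: functor murn : ⟨t,⟨t,⟨t,t⟩⟩⟩, argument crax : t; result ⟨t,⟨t,t⟩⟩.
[[wug clud] [murn crax]]: functor [wug clud] : ⟨⟨t,⟨t,t⟩⟩,⟨e,e⟩⟩, argument [murn crax] : ⟨t,⟨t,t⟩⟩; result ⟨e,e⟩.
[frink [[wug clud] [murn crax]]]: functor frink : ⟨⟨e,e⟩,t⟩, argument [[wug clud] [murn crax]] : ⟨e,e⟩; result t.

t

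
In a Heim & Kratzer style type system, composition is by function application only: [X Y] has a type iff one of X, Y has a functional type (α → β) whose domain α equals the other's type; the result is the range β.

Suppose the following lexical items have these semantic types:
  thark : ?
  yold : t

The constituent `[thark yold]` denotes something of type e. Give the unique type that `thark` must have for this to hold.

[thark yold] must have type e. The sister yold has type t; that is not a function onto e, so thark must be the functor, of type (t → e).

(t → e)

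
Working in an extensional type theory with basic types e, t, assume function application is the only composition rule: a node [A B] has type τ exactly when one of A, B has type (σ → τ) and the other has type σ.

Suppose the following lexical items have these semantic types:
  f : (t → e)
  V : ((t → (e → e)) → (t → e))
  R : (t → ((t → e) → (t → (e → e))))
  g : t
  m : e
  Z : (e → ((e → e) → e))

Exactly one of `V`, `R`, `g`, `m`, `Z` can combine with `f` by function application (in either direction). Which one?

V : ((t → (e → e)) → (t → e)) — neither side's domain matches the other.
R : (t → ((t → e) → (t → (e → e)))) — neither side's domain matches the other.
g — combines: f : (t → e) takes g : t as argument, giving e.
m : e — neither side's domain matches the other.
Z : (e → ((e → e) → e)) — neither side's domain matches the other.

g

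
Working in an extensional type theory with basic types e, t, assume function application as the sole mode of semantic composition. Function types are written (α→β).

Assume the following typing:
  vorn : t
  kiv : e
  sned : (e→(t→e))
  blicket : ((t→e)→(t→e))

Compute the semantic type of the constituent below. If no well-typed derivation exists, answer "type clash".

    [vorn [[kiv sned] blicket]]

[kiv sned]: sned is (e→(t→e)), kiv is e; result (t→e).
[[kiv sned] blicket]: blicket is ((t→e)→(t→e)), [kiv sned] is (t→e); result (t→e).
[vorn [[kiv sned] blicket]]: [[kiv sned] blicket] is (t→e), vorn is t; result e.

e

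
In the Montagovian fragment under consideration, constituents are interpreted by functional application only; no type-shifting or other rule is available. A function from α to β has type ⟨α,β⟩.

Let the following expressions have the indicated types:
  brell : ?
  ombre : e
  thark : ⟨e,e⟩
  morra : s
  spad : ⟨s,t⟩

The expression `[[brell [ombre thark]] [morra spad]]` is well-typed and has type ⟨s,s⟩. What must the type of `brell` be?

⟨e,⟨t,⟨s,s⟩⟩⟩

[[brell [ombre thark]] [morra spad]] is required to be ⟨s,s⟩. [morra spad] : t cannot yield ⟨s,s⟩ as functor, so [brell [ombre thark]] : ⟨t,⟨s,s⟩⟩.
[brell [ombre thark]] is required to be ⟨t,⟨s,s⟩⟩. [ombre thark] : e cannot yield ⟨t,⟨s,s⟩⟩ as functor, so brell : ⟨e,⟨t,⟨s,s⟩⟩⟩.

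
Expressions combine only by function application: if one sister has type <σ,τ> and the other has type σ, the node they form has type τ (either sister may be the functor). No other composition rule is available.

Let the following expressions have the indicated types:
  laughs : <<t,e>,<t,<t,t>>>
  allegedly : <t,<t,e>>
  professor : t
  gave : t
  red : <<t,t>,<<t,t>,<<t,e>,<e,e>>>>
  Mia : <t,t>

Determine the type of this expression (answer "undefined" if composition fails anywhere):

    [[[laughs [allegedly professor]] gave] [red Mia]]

<<t,e>,<e,e>>

[allegedly professor] — allegedly of type <t,<t,e>> combines with professor of type t: type <t,e>.
[laughs [allegedly professor]] — laughs of type <<t,e>,<t,<t,t>>> combines with [allegedly professor] of type <t,e>: type <t,<t,t>>.
[[laughs [allegedly professor]] gave] — [laughs [allegedly professor]] of type <t,<t,t>> combines with gave of type t: type <t,t>.
[red Mia] — red of type <<t,t>,<<t,t>,<<t,e>,<e,e>>>> combines with Mia of type <t,t>: type <<t,t>,<<t,e>,<e,e>>>.
[[[laughs [allegedly professor]] gave] [red Mia]] — [red Mia] of type <<t,t>,<<t,e>,<e,e>>> combines with [[laughs [allegedly professor]] gave] of type <t,t>: type <<t,e>,<e,e>>.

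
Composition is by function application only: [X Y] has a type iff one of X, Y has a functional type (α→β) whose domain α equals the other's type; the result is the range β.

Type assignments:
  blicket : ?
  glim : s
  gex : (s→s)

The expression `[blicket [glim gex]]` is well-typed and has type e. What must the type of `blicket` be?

[blicket [glim gex]] is required to be e. [glim gex] : s cannot yield e as functor, so blicket : (s→e).

(s→e)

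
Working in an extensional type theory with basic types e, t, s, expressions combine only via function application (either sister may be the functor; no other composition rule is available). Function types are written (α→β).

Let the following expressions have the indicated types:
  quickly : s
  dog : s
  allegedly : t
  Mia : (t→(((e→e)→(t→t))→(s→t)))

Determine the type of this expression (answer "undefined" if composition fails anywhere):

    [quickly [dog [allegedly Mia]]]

[allegedly Mia]: (t→(((e→e)→(t→t))→(s→t))) applied to t yields (((e→e)→(t→t))→(s→t)).
At [dog [allegedly Mia]]: neither s nor (((e→e)→(t→t))→(s→t)) can take the other as argument; the node is ill-typed.

undefined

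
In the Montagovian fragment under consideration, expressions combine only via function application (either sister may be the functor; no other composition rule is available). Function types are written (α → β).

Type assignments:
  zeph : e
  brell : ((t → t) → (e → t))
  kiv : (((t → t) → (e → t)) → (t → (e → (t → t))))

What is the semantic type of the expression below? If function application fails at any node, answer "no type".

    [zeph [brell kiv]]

At [brell kiv], kiv : (((t → t) → (e → t)) → (t → (e → (t → t)))) takes brell : ((t → t) → (e → t)), giving (t → (e → (t → t))).
At [zeph [brell kiv]]: neither e nor (t → (e → (t → t))) can take the other as argument; the node is ill-typed.

no type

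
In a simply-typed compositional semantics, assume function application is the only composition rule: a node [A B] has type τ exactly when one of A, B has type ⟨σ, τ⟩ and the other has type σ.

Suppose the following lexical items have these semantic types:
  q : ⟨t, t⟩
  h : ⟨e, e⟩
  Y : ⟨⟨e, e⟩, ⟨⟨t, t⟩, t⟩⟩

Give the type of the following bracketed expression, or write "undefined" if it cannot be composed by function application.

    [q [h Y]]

t

[h Y]: ⟨⟨e, e⟩, ⟨⟨t, t⟩, t⟩⟩ applied to ⟨e, e⟩ yields ⟨⟨t, t⟩, t⟩.
[q [h Y]]: ⟨⟨t, t⟩, t⟩ applied to ⟨t, t⟩ yields t.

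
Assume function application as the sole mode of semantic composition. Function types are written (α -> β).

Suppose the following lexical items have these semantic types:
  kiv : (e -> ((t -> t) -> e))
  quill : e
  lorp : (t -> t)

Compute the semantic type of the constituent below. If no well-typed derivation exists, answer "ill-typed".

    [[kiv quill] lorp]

[kiv quill]: (e -> ((t -> t) -> e)) applied to e yields ((t -> t) -> e).
[[kiv quill] lorp]: ((t -> t) -> e) applied to (t -> t) yields e.

e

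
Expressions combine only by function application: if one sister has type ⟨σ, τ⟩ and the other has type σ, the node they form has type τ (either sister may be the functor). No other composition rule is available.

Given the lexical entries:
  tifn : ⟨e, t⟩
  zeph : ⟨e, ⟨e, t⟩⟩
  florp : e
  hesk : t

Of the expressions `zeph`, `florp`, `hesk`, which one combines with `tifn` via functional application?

zeph : ⟨e, ⟨e, t⟩⟩ — tifn needs e; zeph needs e; neither fits.
florp — combines: tifn : ⟨e, t⟩ takes florp : e as argument, giving t.
hesk : t — tifn needs e; hesk needs nothing (atomic); neither fits.

florp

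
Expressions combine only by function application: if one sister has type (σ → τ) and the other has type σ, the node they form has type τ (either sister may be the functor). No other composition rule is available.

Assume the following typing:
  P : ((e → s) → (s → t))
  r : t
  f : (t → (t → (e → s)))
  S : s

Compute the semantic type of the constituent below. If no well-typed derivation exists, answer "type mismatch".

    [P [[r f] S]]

[r f]: (t → (t → (e → s))) applied to t yields (t → (e → s)).
[[r f] S]: (t → (e → s)) and s cannot combine by function application — type clash.

type mismatch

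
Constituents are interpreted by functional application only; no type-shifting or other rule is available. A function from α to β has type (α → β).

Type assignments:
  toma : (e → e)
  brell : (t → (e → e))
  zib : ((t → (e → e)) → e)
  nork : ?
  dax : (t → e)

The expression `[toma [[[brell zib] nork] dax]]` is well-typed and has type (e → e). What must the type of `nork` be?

(e → ((t → e) → ((e → e) → (e → e))))

For [toma [[[brell zib] nork] dax]] to have type (e → e) with toma of type (e → e), [[[brell zib] nork] dax] must be the function: [[[brell zib] nork] dax] : ((e → e) → (e → e)).
For [[[brell zib] nork] dax] to have type ((e → e) → (e → e)) with dax of type (t → e), [[brell zib] nork] must be the function: [[brell zib] nork] : ((t → e) → ((e → e) → (e → e))).
For [[brell zib] nork] to have type ((t → e) → ((e → e) → (e → e))) with [brell zib] of type e, nork must be the function: nork : (e → ((t → e) → ((e → e) → (e → e)))).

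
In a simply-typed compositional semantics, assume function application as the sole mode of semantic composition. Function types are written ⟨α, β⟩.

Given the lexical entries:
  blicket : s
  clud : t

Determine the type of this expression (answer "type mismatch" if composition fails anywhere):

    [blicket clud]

type mismatch

[blicket clud]: s and t cannot combine by function application — type clash.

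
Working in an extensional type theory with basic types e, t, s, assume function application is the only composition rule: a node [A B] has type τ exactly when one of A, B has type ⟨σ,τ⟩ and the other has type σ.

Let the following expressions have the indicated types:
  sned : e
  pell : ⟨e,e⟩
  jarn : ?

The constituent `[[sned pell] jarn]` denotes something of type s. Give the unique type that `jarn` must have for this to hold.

For [[sned pell] jarn] to have type s with [sned pell] of type e, jarn must be the function: jarn : ⟨e,s⟩.

⟨e,s⟩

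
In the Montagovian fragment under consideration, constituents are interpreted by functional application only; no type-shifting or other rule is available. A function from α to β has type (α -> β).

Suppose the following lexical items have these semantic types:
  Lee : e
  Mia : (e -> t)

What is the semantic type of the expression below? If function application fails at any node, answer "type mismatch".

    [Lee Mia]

t

At [Lee Mia], Mia : (e -> t) takes Lee : e, giving t.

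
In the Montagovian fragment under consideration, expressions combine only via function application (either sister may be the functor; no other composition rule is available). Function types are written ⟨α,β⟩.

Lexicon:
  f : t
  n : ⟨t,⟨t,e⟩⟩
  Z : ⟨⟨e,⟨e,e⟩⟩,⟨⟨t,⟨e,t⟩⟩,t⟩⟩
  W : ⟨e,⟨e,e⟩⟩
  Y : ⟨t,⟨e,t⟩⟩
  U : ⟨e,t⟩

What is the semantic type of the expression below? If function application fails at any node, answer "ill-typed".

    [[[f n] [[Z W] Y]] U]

[f n]: ⟨t,⟨t,e⟩⟩ applied to t yields ⟨t,e⟩.
[Z W]: ⟨⟨e,⟨e,e⟩⟩,⟨⟨t,⟨e,t⟩⟩,t⟩⟩ applied to ⟨e,⟨e,e⟩⟩ yields ⟨⟨t,⟨e,t⟩⟩,t⟩.
[[Z W] Y]: ⟨⟨t,⟨e,t⟩⟩,t⟩ applied to ⟨t,⟨e,t⟩⟩ yields t.
[[f n] [[Z W] Y]]: ⟨t,e⟩ applied to t yields e.
[[[f n] [[Z W] Y]] U]: ⟨e,t⟩ applied to e yields t.

t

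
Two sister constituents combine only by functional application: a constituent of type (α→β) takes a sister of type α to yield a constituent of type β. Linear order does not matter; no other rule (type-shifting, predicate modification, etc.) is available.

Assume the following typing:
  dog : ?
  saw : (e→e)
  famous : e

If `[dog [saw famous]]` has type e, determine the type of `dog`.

(e→e)

For [dog [saw famous]] to have type e with [saw famous] of type e, dog must be the function: dog : (e→e).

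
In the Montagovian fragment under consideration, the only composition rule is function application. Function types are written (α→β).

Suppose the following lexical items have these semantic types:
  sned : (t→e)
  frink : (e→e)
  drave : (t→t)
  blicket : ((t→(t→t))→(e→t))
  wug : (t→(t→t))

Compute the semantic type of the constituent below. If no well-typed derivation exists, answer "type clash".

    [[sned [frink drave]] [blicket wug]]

[frink drave]: (e→e) and (t→t) cannot combine by function application — type clash.

type clash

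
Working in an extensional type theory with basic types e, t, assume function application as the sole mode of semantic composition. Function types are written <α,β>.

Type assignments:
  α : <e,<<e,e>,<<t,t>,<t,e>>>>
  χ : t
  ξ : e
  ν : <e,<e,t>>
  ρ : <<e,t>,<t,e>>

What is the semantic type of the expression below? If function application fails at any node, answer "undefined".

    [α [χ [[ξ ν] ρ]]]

<<e,e>,<<t,t>,<t,e>>>

[ξ ν] — ν of type <e,<e,t>> combines with ξ of type e: type <e,t>.
[[ξ ν] ρ] — ρ of type <<e,t>,<t,e>> combines with [ξ ν] of type <e,t>: type <t,e>.
[χ [[ξ ν] ρ]] — [[ξ ν] ρ] of type <t,e> combines with χ of type t: type e.
[α [χ [[ξ ν] ρ]]] — α of type <e,<<e,e>,<<t,t>,<t,e>>>> combines with [χ [[ξ ν] ρ]] of type e: type <<e,e>,<<t,t>,<t,e>>>.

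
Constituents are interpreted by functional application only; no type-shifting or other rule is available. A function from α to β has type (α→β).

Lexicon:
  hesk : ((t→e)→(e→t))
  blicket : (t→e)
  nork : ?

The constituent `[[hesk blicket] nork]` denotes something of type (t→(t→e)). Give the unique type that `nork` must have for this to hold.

[[hesk blicket] nork] is required to be (t→(t→e)). [hesk blicket] : (e→t) cannot yield (t→(t→e)) as functor, so nork : ((e→t)→(t→(t→e))).

((e→t)→(t→(t→e)))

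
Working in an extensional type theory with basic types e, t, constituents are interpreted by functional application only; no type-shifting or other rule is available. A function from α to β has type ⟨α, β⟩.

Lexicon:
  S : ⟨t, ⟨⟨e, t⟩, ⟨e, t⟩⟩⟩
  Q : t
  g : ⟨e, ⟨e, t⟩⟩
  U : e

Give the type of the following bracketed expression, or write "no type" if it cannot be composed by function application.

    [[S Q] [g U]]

⟨e, t⟩

[S Q]: functor S : ⟨t, ⟨⟨e, t⟩, ⟨e, t⟩⟩⟩, argument Q : t; result ⟨⟨e, t⟩, ⟨e, t⟩⟩.
[g U]: functor g : ⟨e, ⟨e, t⟩⟩, argument U : e; result ⟨e, t⟩.
[[S Q] [g U]]: functor [S Q] : ⟨⟨e, t⟩, ⟨e, t⟩⟩, argument [g U] : ⟨e, t⟩; result ⟨e, t⟩.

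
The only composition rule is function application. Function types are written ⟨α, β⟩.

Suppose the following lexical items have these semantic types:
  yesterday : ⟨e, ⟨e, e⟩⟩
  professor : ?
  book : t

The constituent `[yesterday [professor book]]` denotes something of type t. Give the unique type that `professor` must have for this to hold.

For [yesterday [professor book]] to have type t with yesterday of type ⟨e, ⟨e, e⟩⟩, [professor book] must be the function: [professor book] : ⟨⟨e, ⟨e, e⟩⟩, t⟩.
For [professor book] to have type ⟨⟨e, ⟨e, e⟩⟩, t⟩ with book of type t, professor must be the function: professor : ⟨t, ⟨⟨e, ⟨e, e⟩⟩, t⟩⟩.

⟨t, ⟨⟨e, ⟨e, e⟩⟩, t⟩⟩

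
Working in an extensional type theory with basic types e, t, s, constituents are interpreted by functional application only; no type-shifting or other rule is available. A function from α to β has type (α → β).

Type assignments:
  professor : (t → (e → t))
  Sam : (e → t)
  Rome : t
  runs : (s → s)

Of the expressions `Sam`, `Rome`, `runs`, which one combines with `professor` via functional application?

Sam : (e → t) — neither side's domain matches the other.
Rome — combines: professor : (t → (e → t)) takes Rome : t as argument, giving (e → t).
runs : (s → s) — neither side's domain matches the other.

Rome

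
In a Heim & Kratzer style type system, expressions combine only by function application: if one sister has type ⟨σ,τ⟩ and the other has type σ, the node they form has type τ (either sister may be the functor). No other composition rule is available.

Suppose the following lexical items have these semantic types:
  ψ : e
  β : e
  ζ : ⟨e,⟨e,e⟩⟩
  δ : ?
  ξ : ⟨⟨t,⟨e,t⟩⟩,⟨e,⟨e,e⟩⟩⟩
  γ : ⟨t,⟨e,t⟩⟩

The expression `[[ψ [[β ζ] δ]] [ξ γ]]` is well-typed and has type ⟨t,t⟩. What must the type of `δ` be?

[[ψ [[β ζ] δ]] [ξ γ]] must have type ⟨t,t⟩. The sister [ξ γ] has type ⟨e,⟨e,e⟩⟩; that is not a function onto ⟨t,t⟩, so [ψ [[β ζ] δ]] must be the functor, of type ⟨⟨e,⟨e,e⟩⟩,⟨t,t⟩⟩.
[ψ [[β ζ] δ]] must have type ⟨⟨e,⟨e,e⟩⟩,⟨t,t⟩⟩. The sister ψ has type e; that is not a function onto ⟨⟨e,⟨e,e⟩⟩,⟨t,t⟩⟩, so [[β ζ] δ] must be the functor, of type ⟨e,⟨⟨e,⟨e,e⟩⟩,⟨t,t⟩⟩⟩.
[[β ζ] δ] must have type ⟨e,⟨⟨e,⟨e,e⟩⟩,⟨t,t⟩⟩⟩. The sister [β ζ] has type ⟨e,e⟩; that is not a function onto ⟨e,⟨⟨e,⟨e,e⟩⟩,⟨t,t⟩⟩⟩, so δ must be the functor, of type ⟨⟨e,e⟩,⟨e,⟨⟨e,⟨e,e⟩⟩,⟨t,t⟩⟩⟩⟩.

⟨⟨e,e⟩,⟨e,⟨⟨e,⟨e,e⟩⟩,⟨t,t⟩⟩⟩⟩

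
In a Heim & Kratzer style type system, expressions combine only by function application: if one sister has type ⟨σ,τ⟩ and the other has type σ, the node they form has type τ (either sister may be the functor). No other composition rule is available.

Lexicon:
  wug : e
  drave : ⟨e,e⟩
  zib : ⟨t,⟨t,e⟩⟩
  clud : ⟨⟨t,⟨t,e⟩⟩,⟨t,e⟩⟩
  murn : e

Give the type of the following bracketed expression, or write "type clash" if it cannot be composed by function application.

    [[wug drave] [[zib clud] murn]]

type clash

[wug drave]: functor drave : ⟨e,e⟩, argument wug : e; result e.
[zib clud]: functor clud : ⟨⟨t,⟨t,e⟩⟩,⟨t,e⟩⟩, argument zib : ⟨t,⟨t,e⟩⟩; result ⟨t,e⟩.
[[zib clud] murn]: ⟨t,e⟩ with e — neither is a function whose domain matches the other; composition fails here.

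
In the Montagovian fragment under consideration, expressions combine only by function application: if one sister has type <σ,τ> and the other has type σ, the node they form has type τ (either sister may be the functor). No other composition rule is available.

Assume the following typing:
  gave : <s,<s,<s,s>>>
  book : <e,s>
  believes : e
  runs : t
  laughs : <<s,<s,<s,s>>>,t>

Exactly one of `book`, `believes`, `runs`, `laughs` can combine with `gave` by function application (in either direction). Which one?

book : <e,s> — does not combine with gave.
believes : e — does not combine with gave.
runs : t — does not combine with gave.
laughs — combines: laughs : <<s,<s,<s,s>>>,t> takes gave : <s,<s,<s,s>>> as argument, giving t.

laughs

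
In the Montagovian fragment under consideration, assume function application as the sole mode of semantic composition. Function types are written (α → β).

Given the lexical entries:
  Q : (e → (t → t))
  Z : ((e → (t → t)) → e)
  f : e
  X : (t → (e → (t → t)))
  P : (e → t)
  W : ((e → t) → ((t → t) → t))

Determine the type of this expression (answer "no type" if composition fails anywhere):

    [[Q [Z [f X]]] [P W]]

[f X]: e and (t → (e → (t → t))) cannot combine by function application — type clash.

no type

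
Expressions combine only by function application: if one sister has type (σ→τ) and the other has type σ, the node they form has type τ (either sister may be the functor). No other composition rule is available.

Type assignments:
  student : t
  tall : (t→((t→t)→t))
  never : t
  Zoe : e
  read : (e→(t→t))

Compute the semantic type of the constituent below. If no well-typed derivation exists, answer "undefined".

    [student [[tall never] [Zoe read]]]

undefined

[tall never]: tall is (t→((t→t)→t)), never is t; result ((t→t)→t).
[Zoe read]: read is (e→(t→t)), Zoe is e; result (t→t).
[[tall never] [Zoe read]]: [tall never] is ((t→t)→t), [Zoe read] is (t→t); result t.
At [student [[tall never] [Zoe read]]]: neither t nor t can take the other as argument; the node is ill-typed.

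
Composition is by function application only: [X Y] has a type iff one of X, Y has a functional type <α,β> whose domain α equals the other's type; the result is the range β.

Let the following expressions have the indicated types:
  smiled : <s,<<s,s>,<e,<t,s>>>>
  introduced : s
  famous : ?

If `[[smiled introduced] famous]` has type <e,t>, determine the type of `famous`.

[[smiled introduced] famous] is required to be <e,t>. [smiled introduced] : <<s,s>,<e,<t,s>>> cannot yield <e,t> as functor, so famous : <<<s,s>,<e,<t,s>>>,<e,t>>.

<<<s,s>,<e,<t,s>>>,<e,t>>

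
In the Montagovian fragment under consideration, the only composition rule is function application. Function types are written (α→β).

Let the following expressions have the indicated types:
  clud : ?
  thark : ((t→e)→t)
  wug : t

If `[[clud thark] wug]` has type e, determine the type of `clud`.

(((t→e)→t)→(t→e))

[[clud thark] wug] is required to be e. wug : t cannot yield e as functor, so [clud thark] : (t→e).
[clud thark] is required to be (t→e). thark : ((t→e)→t) cannot yield (t→e) as functor, so clud : (((t→e)→t)→(t→e)).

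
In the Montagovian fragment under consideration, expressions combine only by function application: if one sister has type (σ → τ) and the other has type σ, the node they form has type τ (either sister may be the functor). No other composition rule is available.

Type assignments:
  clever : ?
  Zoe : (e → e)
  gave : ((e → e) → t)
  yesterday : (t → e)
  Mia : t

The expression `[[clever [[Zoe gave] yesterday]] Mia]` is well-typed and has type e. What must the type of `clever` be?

[[clever [[Zoe gave] yesterday]] Mia] must have type e. The sister Mia has type t; that is not a function onto e, so [clever [[Zoe gave] yesterday]] must be the functor, of type (t → e).
[clever [[Zoe gave] yesterday]] must have type (t → e). The sister [[Zoe gave] yesterday] has type e; that is not a function onto (t → e), so clever must be the functor, of type (e → (t → e)).

(e → (t → e))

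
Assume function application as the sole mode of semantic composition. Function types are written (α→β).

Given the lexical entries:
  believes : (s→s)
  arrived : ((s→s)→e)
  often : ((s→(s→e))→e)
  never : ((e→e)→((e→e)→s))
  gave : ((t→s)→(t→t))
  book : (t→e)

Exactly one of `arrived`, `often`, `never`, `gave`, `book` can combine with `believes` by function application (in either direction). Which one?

arrived — combines: arrived : ((s→s)→e) takes believes : (s→s) as argument, giving e.
often : ((s→(s→e))→e) — believes needs s; often needs (s→(s→e)); neither fits.
never : ((e→e)→((e→e)→s)) — believes needs s; never needs (e→e); neither fits.
gave : ((t→s)→(t→t)) — believes needs s; gave needs (t→s); neither fits.
book : (t→e) — believes needs s; book needs t; neither fits.

arrived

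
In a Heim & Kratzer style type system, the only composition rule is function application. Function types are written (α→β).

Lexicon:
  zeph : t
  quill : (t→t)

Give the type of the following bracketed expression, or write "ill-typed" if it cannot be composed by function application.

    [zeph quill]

t

[zeph quill]: (t→t) applied to t yields t.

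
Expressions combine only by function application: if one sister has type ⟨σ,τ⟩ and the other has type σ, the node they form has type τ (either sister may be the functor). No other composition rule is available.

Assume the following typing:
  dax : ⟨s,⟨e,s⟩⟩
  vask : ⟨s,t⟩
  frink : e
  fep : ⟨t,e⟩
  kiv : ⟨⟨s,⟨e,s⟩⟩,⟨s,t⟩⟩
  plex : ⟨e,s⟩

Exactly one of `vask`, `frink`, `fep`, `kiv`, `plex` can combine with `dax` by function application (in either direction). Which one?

vask : ⟨s,t⟩ — neither side's domain matches the other.
frink : e — neither side's domain matches the other.
fep : ⟨t,e⟩ — neither side's domain matches the other.
kiv — combines: kiv : ⟨⟨s,⟨e,s⟩⟩,⟨s,t⟩⟩ takes dax : ⟨s,⟨e,s⟩⟩ as argument, giving ⟨s,t⟩.
plex : ⟨e,s⟩ — neither side's domain matches the other.

kiv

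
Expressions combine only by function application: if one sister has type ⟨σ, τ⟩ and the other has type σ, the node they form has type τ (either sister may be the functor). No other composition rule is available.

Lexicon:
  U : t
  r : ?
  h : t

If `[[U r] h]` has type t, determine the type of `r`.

⟨t, ⟨t, t⟩⟩

For [[U r] h] to have type t with h of type t, [U r] must be the function: [U r] : ⟨t, t⟩.
For [U r] to have type ⟨t, t⟩ with U of type t, r must be the function: r : ⟨t, ⟨t, t⟩⟩.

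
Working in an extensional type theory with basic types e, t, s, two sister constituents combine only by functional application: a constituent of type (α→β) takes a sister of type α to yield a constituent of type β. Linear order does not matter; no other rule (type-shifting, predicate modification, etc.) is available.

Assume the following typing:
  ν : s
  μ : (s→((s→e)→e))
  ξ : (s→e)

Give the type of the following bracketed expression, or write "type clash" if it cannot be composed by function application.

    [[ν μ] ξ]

e

[ν μ]: functor μ : (s→((s→e)→e)), argument ν : s; result ((s→e)→e).
[[ν μ] ξ]: functor [ν μ] : ((s→e)→e), argument ξ : (s→e); result e.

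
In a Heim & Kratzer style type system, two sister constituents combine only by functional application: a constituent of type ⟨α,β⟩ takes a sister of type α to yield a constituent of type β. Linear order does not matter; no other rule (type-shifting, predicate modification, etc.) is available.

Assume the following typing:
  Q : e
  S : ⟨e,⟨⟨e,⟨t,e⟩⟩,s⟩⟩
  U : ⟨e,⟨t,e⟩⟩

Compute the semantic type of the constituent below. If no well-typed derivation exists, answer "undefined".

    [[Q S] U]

[Q S]: functor S : ⟨e,⟨⟨e,⟨t,e⟩⟩,s⟩⟩, argument Q : e; result ⟨⟨e,⟨t,e⟩⟩,s⟩.
[[Q S] U]: functor [Q S] : ⟨⟨e,⟨t,e⟩⟩,s⟩, argument U : ⟨e,⟨t,e⟩⟩; result s.

s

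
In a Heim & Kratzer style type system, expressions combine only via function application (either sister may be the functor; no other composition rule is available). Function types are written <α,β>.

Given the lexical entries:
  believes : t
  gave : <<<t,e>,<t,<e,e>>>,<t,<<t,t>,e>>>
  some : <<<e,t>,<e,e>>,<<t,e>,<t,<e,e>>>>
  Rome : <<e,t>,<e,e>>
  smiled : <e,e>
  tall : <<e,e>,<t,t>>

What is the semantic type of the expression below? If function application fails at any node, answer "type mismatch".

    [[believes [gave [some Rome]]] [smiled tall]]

e

At [some Rome], some : <<<e,t>,<e,e>>,<<t,e>,<t,<e,e>>>> takes Rome : <<e,t>,<e,e>>, giving <<t,e>,<t,<e,e>>>.
At [gave [some Rome]], gave : <<<t,e>,<t,<e,e>>>,<t,<<t,t>,e>>> takes [some Rome] : <<t,e>,<t,<e,e>>>, giving <t,<<t,t>,e>>.
At [believes [gave [some Rome]]], [gave [some Rome]] : <t,<<t,t>,e>> takes believes : t, giving <<t,t>,e>.
At [smiled tall], tall : <<e,e>,<t,t>> takes smiled : <e,e>, giving <t,t>.
At [[believes [gave [some Rome]]] [smiled tall]], [believes [gave [some Rome]]] : <<t,t>,e> takes [smiled tall] : <t,t>, giving e.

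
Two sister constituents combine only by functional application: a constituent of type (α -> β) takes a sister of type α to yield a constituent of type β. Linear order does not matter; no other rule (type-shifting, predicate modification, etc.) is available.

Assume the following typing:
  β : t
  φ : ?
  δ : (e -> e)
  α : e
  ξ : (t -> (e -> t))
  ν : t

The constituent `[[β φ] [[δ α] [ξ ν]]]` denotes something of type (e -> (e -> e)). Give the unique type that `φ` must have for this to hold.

At [[β φ] [[δ α] [ξ ν]]] (required: (e -> (e -> e))): [[δ α] [ξ ν]] is t, which is not a function with range (e -> (e -> e)); hence [β φ] is the functor — type (t -> (e -> (e -> e))).
At [β φ] (required: (t -> (e -> (e -> e)))): β is t, which is not a function with range (t -> (e -> (e -> e))); hence φ is the functor — type (t -> (t -> (e -> (e -> e)))).

(t -> (t -> (e -> (e -> e))))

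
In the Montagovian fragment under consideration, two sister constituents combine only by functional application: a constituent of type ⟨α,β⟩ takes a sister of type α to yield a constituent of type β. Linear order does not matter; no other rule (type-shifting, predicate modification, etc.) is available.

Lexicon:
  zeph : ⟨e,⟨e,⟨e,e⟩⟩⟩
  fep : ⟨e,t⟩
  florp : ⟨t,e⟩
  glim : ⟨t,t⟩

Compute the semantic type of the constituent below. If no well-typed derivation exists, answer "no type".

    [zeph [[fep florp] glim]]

At [fep florp]: neither ⟨e,t⟩ nor ⟨t,e⟩ can take the other as argument; the node is ill-typed.

no type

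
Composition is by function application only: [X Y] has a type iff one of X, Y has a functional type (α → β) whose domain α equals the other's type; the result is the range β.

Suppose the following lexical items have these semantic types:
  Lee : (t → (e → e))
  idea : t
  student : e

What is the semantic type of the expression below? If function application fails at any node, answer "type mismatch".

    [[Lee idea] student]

[Lee idea]: Lee is (t → (e → e)), idea is t; result (e → e).
[[Lee idea] student]: [Lee idea] is (e → e), student is e; result e.

e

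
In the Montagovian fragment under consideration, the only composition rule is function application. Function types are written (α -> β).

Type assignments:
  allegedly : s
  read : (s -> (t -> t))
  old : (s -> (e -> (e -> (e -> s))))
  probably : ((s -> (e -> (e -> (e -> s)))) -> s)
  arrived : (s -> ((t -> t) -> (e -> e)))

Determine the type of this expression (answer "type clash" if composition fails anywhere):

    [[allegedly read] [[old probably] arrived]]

(e -> e)

[allegedly read]: functor read : (s -> (t -> t)), argument allegedly : s; result (t -> t).
[old probably]: functor probably : ((s -> (e -> (e -> (e -> s)))) -> s), argument old : (s -> (e -> (e -> (e -> s)))); result s.
[[old probably] arrived]: functor arrived : (s -> ((t -> t) -> (e -> e))), argument [old probably] : s; result ((t -> t) -> (e -> e)).
[[allegedly read] [[old probably] arrived]]: functor [[old probably] arrived] : ((t -> t) -> (e -> e)), argument [allegedly read] : (t -> t); result (e -> e).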